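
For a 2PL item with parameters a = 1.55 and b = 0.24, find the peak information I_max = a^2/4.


For 2PL, max info at theta = b = 0.24
I_max = a^2 / 4 = 1.55^2 / 4
= 2.4025 / 4
I_max = 0.6006

0.6006


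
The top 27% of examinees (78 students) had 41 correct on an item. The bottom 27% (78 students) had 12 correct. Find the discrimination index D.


p_upper = 41/78 = 0.5256
p_lower = 12/78 = 0.1538
D = 0.5256 - 0.1538 = 0.3718

0.3718


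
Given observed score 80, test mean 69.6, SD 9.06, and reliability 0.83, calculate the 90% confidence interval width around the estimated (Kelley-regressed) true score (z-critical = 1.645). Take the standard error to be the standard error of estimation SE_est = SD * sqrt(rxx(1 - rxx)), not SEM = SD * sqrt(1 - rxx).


True score estimate = 0.83*80 + 0.17*69.6 = 78.232
SE_est = SD * sqrt(rxx * (1 - rxx)) = 9.06 * sqrt(0.83 * 0.17) = 9.06 * sqrt(0.1411) = 3.403233
CI = T_est +/- z * SE_est, so width = 2 * z * SE_est = 2 * 1.645 * 3.403233
Width = 11.1966

11.1966


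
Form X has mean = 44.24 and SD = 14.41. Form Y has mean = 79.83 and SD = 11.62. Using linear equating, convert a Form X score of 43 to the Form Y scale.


slope = SD_Y / SD_X = 11.62 / 14.41 ~ 0.8064
intercept = mean_Y - slope * mean_X = 79.83 - (11.62 / 14.41) * 44.24 ~ 44.1556
Y = slope * X + intercept. To avoid rounding drift from the rounded slope/intercept, evaluate the equivalent form Y = mean_Y + SD_Y * (X - mean_X) / SD_X at full precision:
Y = 79.83 + 11.62 * (43 - 44.24) / 14.41
Y = 79.83 - 11.62 * 1.24 / 14.41
Y = 79.83 - 14.4088 / 14.41
Y = 79.83 - 0.9999
Y = 78.8301

78.8301


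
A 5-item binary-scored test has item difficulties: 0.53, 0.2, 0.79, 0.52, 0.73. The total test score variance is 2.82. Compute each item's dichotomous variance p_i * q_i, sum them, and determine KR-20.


For each item, compute p_i * q_i:
  Item 1: 0.53 * 0.47 = 0.2491
  Item 2: 0.2 * 0.8 = 0.16
  Item 3: 0.79 * 0.21 = 0.1659
  Item 4: 0.52 * 0.48 = 0.2496
  Item 5: 0.73 * 0.27 = 0.1971
Sum(p_i * q_i) = 0.2491 + 0.16 + 0.1659 + 0.2496 + 0.1971 = 1.0217
KR-20 = (k/(k-1)) * (1 - Sum(p_i*q_i) / Var_total)
= (5/4) * (1 - 1.0217/2.82)
= 1.25 * 0.6377
KR-20 = 0.7971

0.7971


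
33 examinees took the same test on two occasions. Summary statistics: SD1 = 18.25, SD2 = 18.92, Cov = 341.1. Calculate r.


r = cov(X,Y) / (SD_X * SD_Y)
r = 341.1 / (18.25 * 18.92)
r = 341.1 / 345.29
r = 0.9879

0.9879


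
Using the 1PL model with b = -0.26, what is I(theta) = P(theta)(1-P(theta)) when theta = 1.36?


P = 1/(1+exp(-(1.36--0.26))) = 0.8348
I = P*(1-P) = 0.8348 * 0.1652
I = 0.1379

0.1379


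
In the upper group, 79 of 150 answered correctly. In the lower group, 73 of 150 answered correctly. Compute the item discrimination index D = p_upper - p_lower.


p_upper = 79/150 = 0.5267
p_lower = 73/150 = 0.4867
D = 0.5267 - 0.4867 = 0.04

0.04


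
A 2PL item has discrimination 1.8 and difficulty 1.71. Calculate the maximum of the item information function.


For 2PL, max info at theta = b = 1.71
I_max = a^2 / 4 = 1.8^2 / 4
= 3.24 / 4
I_max = 0.81

0.81


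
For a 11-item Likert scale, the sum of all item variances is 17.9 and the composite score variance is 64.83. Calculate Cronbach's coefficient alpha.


alpha = (k/(k-1)) * (1 - sum(si^2)/s_total^2)
= (11/10) * (1 - 17.9/64.83)
alpha = 0.7963

0.7963


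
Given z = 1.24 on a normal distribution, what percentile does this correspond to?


CDF(z) = 0.5 * (1 + erf(z/sqrt(2)))
erf(0.8768) = 0.785
CDF = 0.8925
Percentile rank = 0.8925 * 100 = 89.25

89.25


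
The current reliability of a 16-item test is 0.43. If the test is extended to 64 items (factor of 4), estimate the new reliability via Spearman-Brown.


r_new = (n * rxx) / (1 + (n-1) * rxx)
r_new = (4 * 0.43) / (1 + 3 * 0.43)
r_new = 1.72 / 2.29
r_new = 0.7511

0.7511


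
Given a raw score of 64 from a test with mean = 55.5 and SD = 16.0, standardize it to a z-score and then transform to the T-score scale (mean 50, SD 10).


z = (X - mean) / SD = (64 - 55.5) / 16.0
z = 8.5 / 16.0
z = 0.5312
T-score = T = 50 + 10z
Carry z at full precision (z = 8.5 / 16.0) into the conversion:
T-score = 50 + 10 * (8.5 / 16.0) = 50 + 85 / 16.0
T-score = 50 + 5.3125
T-score = 55.3125

55.3125


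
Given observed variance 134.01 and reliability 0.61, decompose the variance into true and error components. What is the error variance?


var_true = rxx * var_obs = 0.61 * 134.01 = 81.7461
var_error = var_obs - var_true
var_error = 134.01 - 81.7461
var_error = 52.2639

52.2639


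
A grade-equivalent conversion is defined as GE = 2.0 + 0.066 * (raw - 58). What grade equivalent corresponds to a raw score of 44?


raw - median = 44 - 58 = -14
slope * diff = 0.066 * -14 = -0.924
GE = 2.0 + -0.924
GE = 1.076

1.076


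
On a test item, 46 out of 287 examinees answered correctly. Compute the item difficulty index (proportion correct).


Item difficulty p = number correct / total examinees
p = 46 / 287
p = 0.1603

0.1603


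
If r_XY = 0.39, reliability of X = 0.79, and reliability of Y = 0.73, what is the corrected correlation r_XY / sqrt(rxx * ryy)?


r_corrected = rxy / sqrt(rxx * ryy)
= 0.39 / sqrt(0.79 * 0.73)
= 0.39 / sqrt(0.5767)
= 0.39 / 0.759408
r_corrected = 0.5136

0.5136


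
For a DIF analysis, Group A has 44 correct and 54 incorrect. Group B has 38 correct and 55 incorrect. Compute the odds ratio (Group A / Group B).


Odds_A = 44/54 = 0.8148
Odds_B = 38/55 = 0.6909
OR = Odds_A / Odds_B = 0.8148 / 0.6909
Exactly, OR = (44 * 55) / (54 * 38) = 2420 / 2052
OR = 1.1793

1.1793


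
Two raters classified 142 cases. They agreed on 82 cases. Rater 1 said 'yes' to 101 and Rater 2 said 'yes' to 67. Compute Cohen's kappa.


P_o = 82/142 = 0.577465
P_e = (101*67 + 41*75) / 20164 = 0.488098
kappa = (P_o - P_e) / (1 - P_e)
kappa = (0.577465 - 0.488098) / (1 - 0.488098)
kappa = 0.1746

0.1746


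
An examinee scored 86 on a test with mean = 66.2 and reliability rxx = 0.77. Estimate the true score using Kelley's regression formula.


T_est = rxx * X + (1 - rxx) * mean
T_est = 0.77 * 86 + 0.23 * 66.2
T_est = 66.22 + 15.226
T_est = 81.446

81.446


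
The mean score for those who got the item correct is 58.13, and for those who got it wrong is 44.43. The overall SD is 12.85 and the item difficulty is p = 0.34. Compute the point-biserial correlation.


q = 1 - p = 0.66
rpb = ((M1 - M0) / SD) * sqrt(p * q)
rpb = ((58.13 - 44.43) / 12.85) * sqrt(0.34 * 0.66)
rpb = 0.505

0.505


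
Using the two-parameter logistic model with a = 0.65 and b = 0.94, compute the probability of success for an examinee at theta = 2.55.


a*(theta - b) = 0.65 * (2.55 - 0.94) = 1.0465
exp(-1.0465) = 0.3512
P = 1 / (1 + 0.3512)
P = 0.7401

0.7401


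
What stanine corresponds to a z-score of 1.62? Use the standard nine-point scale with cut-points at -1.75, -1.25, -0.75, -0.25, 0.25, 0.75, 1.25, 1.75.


Stanine boundaries: [-1.75, -1.25, -0.75, -0.25, 0.25, 0.75, 1.25, 1.75]
z = 1.62
Check each boundary:
  z >= -1.75 -> could be stanine 2
  z >= -1.25 -> could be stanine 3
  z >= -0.75 -> could be stanine 4
  z >= -0.25 -> could be stanine 5
  z >= 0.25 -> could be stanine 6
  z >= 0.75 -> could be stanine 7
  z >= 1.25 -> could be stanine 8
  z < 1.75
Highest qualifying boundary gives stanine = 8

8


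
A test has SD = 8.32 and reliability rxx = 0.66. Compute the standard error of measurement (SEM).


SEM = SD * sqrt(1 - rxx)
SEM = 8.32 * sqrt(1 - 0.66)
SEM = 8.32 * sqrt(0.34) = 8.32 * 0.583095
SEM = 4.8514

4.8514


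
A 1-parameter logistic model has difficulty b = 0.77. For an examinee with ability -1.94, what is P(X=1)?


theta - b = -1.94 - 0.77 = -2.71
exp(-(theta - b)) = exp(2.71) = 15.0293
P = 1 / (1 + 15.0293)
P = 0.0624

0.0624


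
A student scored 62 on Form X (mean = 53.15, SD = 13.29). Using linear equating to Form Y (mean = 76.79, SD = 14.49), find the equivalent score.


slope = SD_Y / SD_X = 14.49 / 13.29 ~ 1.0903
intercept = mean_Y - slope * mean_X = 76.79 - (14.49 / 13.29) * 53.15 ~ 18.8409
Y = slope * X + intercept. To avoid rounding drift from the rounded slope/intercept, evaluate the equivalent form Y = mean_Y + SD_Y * (X - mean_X) / SD_X at full precision:
Y = 76.79 + 14.49 * (62 - 53.15) / 13.29
Y = 76.79 + 14.49 * 8.85 / 13.29
Y = 76.79 + 128.2365 / 13.29
Y = 76.79 + 9.6491
Y = 86.4391

86.4391


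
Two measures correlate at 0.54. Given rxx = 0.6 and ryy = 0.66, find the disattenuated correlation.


r_corrected = rxy / sqrt(rxx * ryy)
= 0.54 / sqrt(0.6 * 0.66)
= 0.54 / sqrt(0.396)
= 0.54 / 0.629285
r_corrected = 0.8581

0.8581


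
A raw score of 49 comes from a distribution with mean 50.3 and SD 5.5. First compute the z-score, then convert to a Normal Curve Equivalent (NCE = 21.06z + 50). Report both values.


z = (X - mean) / SD = (49 - 50.3) / 5.5
z = -1.3 / 5.5
z = -0.2364
NCE = NCE = 21.06z + 50
Carry z at full precision (z = -1.3 / 5.5) into the conversion:
NCE = 21.06 * (-1.3 / 5.5) + 50 = -27.378 / 5.5 + 50
NCE = -4.9778 + 50
NCE = 45.0222

45.0222


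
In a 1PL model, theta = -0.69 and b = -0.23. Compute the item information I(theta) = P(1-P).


P = 1/(1+exp(-(-0.69--0.23))) = 0.387
I = P*(1-P) = 0.387 * 0.613
I = 0.2372

0.2372


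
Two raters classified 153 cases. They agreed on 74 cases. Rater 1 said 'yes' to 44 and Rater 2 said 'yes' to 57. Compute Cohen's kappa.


P_o = 74/153 = 0.48366
P_e = (44*57 + 109*96) / 23409 = 0.554146
kappa = (P_o - P_e) / (1 - P_e)
kappa = (0.48366 - 0.554146) / (1 - 0.554146)
kappa = -0.1581

-0.1581


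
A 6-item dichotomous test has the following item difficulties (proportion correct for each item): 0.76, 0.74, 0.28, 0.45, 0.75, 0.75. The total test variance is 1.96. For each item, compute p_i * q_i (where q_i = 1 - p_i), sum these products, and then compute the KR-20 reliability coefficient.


For each item, compute p_i * q_i:
  Item 1: 0.76 * 0.24 = 0.1824
  Item 2: 0.74 * 0.26 = 0.1924
  Item 3: 0.28 * 0.72 = 0.2016
  Item 4: 0.45 * 0.55 = 0.2475
  Item 5: 0.75 * 0.25 = 0.1875
  Item 6: 0.75 * 0.25 = 0.1875
Sum(p_i * q_i) = 0.1824 + 0.1924 + 0.2016 + 0.2475 + 0.1875 + 0.1875 = 1.1989
KR-20 = (k/(k-1)) * (1 - Sum(p_i*q_i) / Var_total)
= (6/5) * (1 - 1.1989/1.96)
= 1.2 * 0.3883
KR-20 = 0.466

0.466


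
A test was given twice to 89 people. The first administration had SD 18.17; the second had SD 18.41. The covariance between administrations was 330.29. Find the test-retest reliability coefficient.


r = cov(X,Y) / (SD_X * SD_Y)
r = 330.29 / (18.17 * 18.41)
r = 330.29 / 334.5097
r = 0.9874

0.9874


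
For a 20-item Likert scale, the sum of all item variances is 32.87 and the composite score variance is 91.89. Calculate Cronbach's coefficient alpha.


alpha = (k/(k-1)) * (1 - sum(si^2)/s_total^2)
= (20/19) * (1 - 32.87/91.89)
alpha = 0.6761

0.6761


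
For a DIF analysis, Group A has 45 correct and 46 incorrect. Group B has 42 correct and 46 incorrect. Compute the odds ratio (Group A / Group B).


Odds_A = 45/46 = 0.9783
Odds_B = 42/46 = 0.913
OR = Odds_A / Odds_B = 0.9783 / 0.913
Exactly, OR = (45 * 46) / (46 * 42) = 2070 / 1932
OR = 1.0714

1.0714


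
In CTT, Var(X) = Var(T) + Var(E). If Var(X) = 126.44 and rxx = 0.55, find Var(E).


var_true = rxx * var_obs = 0.55 * 126.44 = 69.542
var_error = var_obs - var_true
var_error = 126.44 - 69.542
var_error = 56.898

56.898


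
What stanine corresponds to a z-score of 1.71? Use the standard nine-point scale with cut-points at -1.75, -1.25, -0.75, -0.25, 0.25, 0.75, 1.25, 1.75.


Stanine boundaries: [-1.75, -1.25, -0.75, -0.25, 0.25, 0.75, 1.25, 1.75]
z = 1.71
Check each boundary:
  z >= -1.75 -> could be stanine 2
  z >= -1.25 -> could be stanine 3
  z >= -0.75 -> could be stanine 4
  z >= -0.25 -> could be stanine 5
  z >= 0.25 -> could be stanine 6
  z >= 0.75 -> could be stanine 7
  z >= 1.25 -> could be stanine 8
  z < 1.75
Highest qualifying boundary gives stanine = 8

8


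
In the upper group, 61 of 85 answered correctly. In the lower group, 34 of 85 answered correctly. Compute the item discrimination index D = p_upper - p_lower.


p_upper = 61/85 = 0.7176
p_lower = 34/85 = 0.4
D = 0.7176 - 0.4 = 0.3176

0.3176


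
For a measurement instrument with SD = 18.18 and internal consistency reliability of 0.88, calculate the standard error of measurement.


SEM = SD * sqrt(1 - rxx)
SEM = 18.18 * sqrt(1 - 0.88)
SEM = 18.18 * sqrt(0.12) = 18.18 * 0.34641
SEM = 6.2977

6.2977


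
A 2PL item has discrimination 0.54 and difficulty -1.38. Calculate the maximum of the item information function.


For 2PL, max info at theta = b = -1.38
I_max = a^2 / 4 = 0.54^2 / 4
= 0.2916 / 4
I_max = 0.0729

0.0729


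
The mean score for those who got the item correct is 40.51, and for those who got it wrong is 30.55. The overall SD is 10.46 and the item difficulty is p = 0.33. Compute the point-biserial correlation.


q = 1 - p = 0.67
rpb = ((M1 - M0) / SD) * sqrt(p * q)
rpb = ((40.51 - 30.55) / 10.46) * sqrt(0.33 * 0.67)
rpb = 0.4477

0.4477


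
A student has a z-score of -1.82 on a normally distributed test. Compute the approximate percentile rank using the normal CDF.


CDF(z) = 0.5 * (1 + erf(z/sqrt(2)))
erf(-1.2869) = -0.9312
CDF = 0.0344
Percentile rank = 0.0344 * 100 = 3.44

3.44


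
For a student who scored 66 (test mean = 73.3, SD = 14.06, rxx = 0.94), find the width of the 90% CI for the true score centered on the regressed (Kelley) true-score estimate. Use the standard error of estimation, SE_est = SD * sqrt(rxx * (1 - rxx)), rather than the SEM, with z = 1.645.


True score estimate = 0.94*66 + 0.06*73.3 = 66.438
SE_est = SD * sqrt(rxx * (1 - rxx)) = 14.06 * sqrt(0.94 * 0.06) = 14.06 * sqrt(0.0564) = 3.339065
CI = T_est +/- z * SE_est, so width = 2 * z * SE_est = 2 * 1.645 * 3.339065
Width = 10.9855

10.9855


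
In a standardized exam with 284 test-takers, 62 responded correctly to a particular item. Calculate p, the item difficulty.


Item difficulty p = number correct / total examinees
p = 62 / 284
p = 0.2183

0.2183


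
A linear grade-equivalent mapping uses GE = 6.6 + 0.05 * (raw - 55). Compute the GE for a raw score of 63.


raw - median = 63 - 55 = 8
slope * diff = 0.05 * 8 = 0.4
GE = 6.6 + 0.4
GE = 7.0

7.0


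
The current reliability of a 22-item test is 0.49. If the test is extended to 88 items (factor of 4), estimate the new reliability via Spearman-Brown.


r_new = (n * rxx) / (1 + (n-1) * rxx)
r_new = (4 * 0.49) / (1 + 3 * 0.49)
r_new = 1.96 / 2.47
r_new = 0.7935

0.7935


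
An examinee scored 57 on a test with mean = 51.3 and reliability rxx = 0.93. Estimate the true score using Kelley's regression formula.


T_est = rxx * X + (1 - rxx) * mean
T_est = 0.93 * 57 + 0.07 * 51.3
T_est = 53.01 + 3.591
T_est = 56.601

56.601


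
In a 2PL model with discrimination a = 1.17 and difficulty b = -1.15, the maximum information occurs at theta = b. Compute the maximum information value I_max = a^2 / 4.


For 2PL, max info at theta = b = -1.15
I_max = a^2 / 4 = 1.17^2 / 4
= 1.3689 / 4
I_max = 0.3422

0.3422


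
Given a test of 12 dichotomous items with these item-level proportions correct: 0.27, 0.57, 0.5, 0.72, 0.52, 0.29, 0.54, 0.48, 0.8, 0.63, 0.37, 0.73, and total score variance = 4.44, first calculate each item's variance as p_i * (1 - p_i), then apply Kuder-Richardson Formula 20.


For each item, compute p_i * q_i:
  Item 1: 0.27 * 0.73 = 0.1971
  Item 2: 0.57 * 0.43 = 0.2451
  Item 3: 0.5 * 0.5 = 0.25
  Item 4: 0.72 * 0.28 = 0.2016
  Item 5: 0.52 * 0.48 = 0.2496
  Item 6: 0.29 * 0.71 = 0.2059
  Item 7: 0.54 * 0.46 = 0.2484
  Item 8: 0.48 * 0.52 = 0.2496
  Item 9: 0.8 * 0.2 = 0.16
  Item 10: 0.63 * 0.37 = 0.2331
  Item 11: 0.37 * 0.63 = 0.2331
  Item 12: 0.73 * 0.27 = 0.1971
Sum(p_i * q_i) = 0.1971 + 0.2451 + 0.25 + 0.2016 + 0.2496 + 0.2059 + 0.2484 + 0.2496 + 0.16 + 0.2331 + 0.2331 + 0.1971 = 2.6706
KR-20 = (k/(k-1)) * (1 - Sum(p_i*q_i) / Var_total)
= (12/11) * (1 - 2.6706/4.44)
= 1.0909 * 0.3985
KR-20 = 0.4347

0.4347


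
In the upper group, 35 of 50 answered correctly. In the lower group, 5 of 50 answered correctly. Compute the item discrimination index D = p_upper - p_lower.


p_upper = 35/50 = 0.7
p_lower = 5/50 = 0.1
D = 0.7 - 0.1 = 0.6

0.6


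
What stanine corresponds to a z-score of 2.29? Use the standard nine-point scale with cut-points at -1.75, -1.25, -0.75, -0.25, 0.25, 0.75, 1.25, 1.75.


Stanine boundaries: [-1.75, -1.25, -0.75, -0.25, 0.25, 0.75, 1.25, 1.75]
z = 2.29
Check each boundary:
  z >= -1.75 -> could be stanine 2
  z >= -1.25 -> could be stanine 3
  z >= -0.75 -> could be stanine 4
  z >= -0.25 -> could be stanine 5
  z >= 0.25 -> could be stanine 6
  z >= 0.75 -> could be stanine 7
  z >= 1.25 -> could be stanine 8
  z >= 1.75 -> could be stanine 9
Highest qualifying boundary gives stanine = 9

9


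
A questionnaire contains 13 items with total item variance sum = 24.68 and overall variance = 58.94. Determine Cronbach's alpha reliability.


alpha = (k/(k-1)) * (1 - sum(si^2)/s_total^2)
= (13/12) * (1 - 24.68/58.94)
alpha = 0.6297

0.6297


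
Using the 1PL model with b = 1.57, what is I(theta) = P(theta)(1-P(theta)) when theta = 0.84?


P = 1/(1+exp(-(0.84-1.57))) = 0.3252
I = P*(1-P) = 0.3252 * 0.6748
I = 0.2194

0.2194


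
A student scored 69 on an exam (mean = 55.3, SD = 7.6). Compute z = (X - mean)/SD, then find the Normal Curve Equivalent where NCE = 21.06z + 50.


z = (X - mean) / SD = (69 - 55.3) / 7.6
z = 13.7 / 7.6
z = 1.8026
NCE = NCE = 21.06z + 50
Carry z at full precision (z = 13.7 / 7.6) into the conversion:
NCE = 21.06 * (13.7 / 7.6) + 50 = 288.522 / 7.6 + 50
NCE = 37.9634 + 50
NCE = 87.9634

87.9634


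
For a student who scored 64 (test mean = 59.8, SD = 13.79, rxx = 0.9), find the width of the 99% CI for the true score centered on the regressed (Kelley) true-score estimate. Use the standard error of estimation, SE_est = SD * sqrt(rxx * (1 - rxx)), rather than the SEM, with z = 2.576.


True score estimate = 0.9*64 + 0.1*59.8 = 63.58
SE_est = SD * sqrt(rxx * (1 - rxx)) = 13.79 * sqrt(0.9 * 0.1) = 13.79 * sqrt(0.09) = 4.137
CI = T_est +/- z * SE_est, so width = 2 * z * SE_est = 2 * 2.576 * 4.137
Width = 21.3138

21.3138


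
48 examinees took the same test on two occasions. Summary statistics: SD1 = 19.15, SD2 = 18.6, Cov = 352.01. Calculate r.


r = cov(X,Y) / (SD_X * SD_Y)
r = 352.01 / (19.15 * 18.6)
r = 352.01 / 356.19
r = 0.9883

0.9883


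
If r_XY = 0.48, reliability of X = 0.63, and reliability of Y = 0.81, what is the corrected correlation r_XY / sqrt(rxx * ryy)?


r_corrected = rxy / sqrt(rxx * ryy)
= 0.48 / sqrt(0.63 * 0.81)
= 0.48 / sqrt(0.5103)
= 0.48 / 0.714353
r_corrected = 0.6719

0.6719


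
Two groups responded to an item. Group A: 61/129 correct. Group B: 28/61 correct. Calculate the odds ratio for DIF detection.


Odds_A = 61/68 = 0.8971
Odds_B = 28/33 = 0.8485
OR = Odds_A / Odds_B = 0.8971 / 0.8485
Exactly, OR = (61 * 33) / (68 * 28) = 2013 / 1904
OR = 1.0572

1.0572


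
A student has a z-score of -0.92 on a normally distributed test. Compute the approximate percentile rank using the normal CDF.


CDF(z) = 0.5 * (1 + erf(z/sqrt(2)))
erf(-0.6505) = -0.6424
CDF = 0.1788
Percentile rank = 0.1788 * 100 = 17.88

17.88


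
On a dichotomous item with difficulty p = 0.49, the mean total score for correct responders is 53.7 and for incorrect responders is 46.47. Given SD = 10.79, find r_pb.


q = 1 - p = 0.51
rpb = ((M1 - M0) / SD) * sqrt(p * q)
rpb = ((53.7 - 46.47) / 10.79) * sqrt(0.49 * 0.51)
rpb = 0.335

0.335


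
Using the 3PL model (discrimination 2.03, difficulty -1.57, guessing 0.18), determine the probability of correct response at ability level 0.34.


logit = 2.03*(0.34 - -1.57) = 3.8773
P* = 1/(1 + exp(-3.8773)) = 0.9797
P = 0.18 + (1 - 0.18) * 0.9797
P = 0.9834

0.9834


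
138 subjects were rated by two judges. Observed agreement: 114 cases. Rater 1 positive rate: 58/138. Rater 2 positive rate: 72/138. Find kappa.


P_o = 114/138 = 0.826087
P_e = (58*72 + 80*66) / 19044 = 0.496534
kappa = (P_o - P_e) / (1 - P_e)
kappa = (0.826087 - 0.496534) / (1 - 0.496534)
kappa = 0.6546

0.6546


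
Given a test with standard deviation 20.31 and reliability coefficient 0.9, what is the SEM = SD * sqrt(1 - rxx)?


SEM = SD * sqrt(1 - rxx)
SEM = 20.31 * sqrt(1 - 0.9)
SEM = 20.31 * sqrt(0.1) = 20.31 * 0.316228
SEM = 6.4226

6.4226


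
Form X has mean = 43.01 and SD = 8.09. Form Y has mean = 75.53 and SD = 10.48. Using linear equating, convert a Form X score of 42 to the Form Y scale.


slope = SD_Y / SD_X = 10.48 / 8.09 ~ 1.2954
intercept = mean_Y - slope * mean_X = 75.53 - (10.48 / 8.09) * 43.01 ~ 19.8137
Y = slope * X + intercept. To avoid rounding drift from the rounded slope/intercept, evaluate the equivalent form Y = mean_Y + SD_Y * (X - mean_X) / SD_X at full precision:
Y = 75.53 + 10.48 * (42 - 43.01) / 8.09
Y = 75.53 - 10.48 * 1.01 / 8.09
Y = 75.53 - 10.5848 / 8.09
Y = 75.53 - 1.3084
Y = 74.2216

74.2216


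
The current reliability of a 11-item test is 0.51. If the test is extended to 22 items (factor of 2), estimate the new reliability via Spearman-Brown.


r_new = (n * rxx) / (1 + (n-1) * rxx)
r_new = (2 * 0.51) / (1 + 1 * 0.51)
r_new = 1.02 / 1.51
r_new = 0.6755

0.6755


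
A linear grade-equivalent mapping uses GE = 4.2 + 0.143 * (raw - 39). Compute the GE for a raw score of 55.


raw - median = 55 - 39 = 16
slope * diff = 0.143 * 16 = 2.288
GE = 4.2 + 2.288
GE = 6.488

6.488


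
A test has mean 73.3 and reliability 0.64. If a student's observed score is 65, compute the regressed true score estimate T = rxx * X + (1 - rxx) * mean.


T_est = rxx * X + (1 - rxx) * mean
T_est = 0.64 * 65 + 0.36 * 73.3
T_est = 41.6 + 26.388
T_est = 67.988

67.988


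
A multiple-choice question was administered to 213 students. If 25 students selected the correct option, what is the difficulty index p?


Item difficulty p = number correct / total examinees
p = 25 / 213
p = 0.1174

0.1174


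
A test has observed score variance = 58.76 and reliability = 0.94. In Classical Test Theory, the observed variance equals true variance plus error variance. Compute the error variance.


var_true = rxx * var_obs = 0.94 * 58.76 = 55.2344
var_error = var_obs - var_true
var_error = 58.76 - 55.2344
var_error = 3.5256

3.5256


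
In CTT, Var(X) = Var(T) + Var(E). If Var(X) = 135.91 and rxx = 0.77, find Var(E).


var_true = rxx * var_obs = 0.77 * 135.91 = 104.6507
var_error = var_obs - var_true
var_error = 135.91 - 104.6507
var_error = 31.2593

31.2593


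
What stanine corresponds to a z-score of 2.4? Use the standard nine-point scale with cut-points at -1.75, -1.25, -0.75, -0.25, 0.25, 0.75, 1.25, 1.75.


Stanine boundaries: [-1.75, -1.25, -0.75, -0.25, 0.25, 0.75, 1.25, 1.75]
z = 2.4
Check each boundary:
  z >= -1.75 -> could be stanine 2
  z >= -1.25 -> could be stanine 3
  z >= -0.75 -> could be stanine 4
  z >= -0.25 -> could be stanine 5
  z >= 0.25 -> could be stanine 6
  z >= 0.75 -> could be stanine 7
  z >= 1.25 -> could be stanine 8
  z >= 1.75 -> could be stanine 9
Highest qualifying boundary gives stanine = 9

9


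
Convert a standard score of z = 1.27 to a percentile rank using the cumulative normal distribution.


CDF(z) = 0.5 * (1 + erf(z/sqrt(2)))
erf(0.898) = 0.7959
CDF = 0.898
Percentile rank = 0.898 * 100 = 89.8

89.8


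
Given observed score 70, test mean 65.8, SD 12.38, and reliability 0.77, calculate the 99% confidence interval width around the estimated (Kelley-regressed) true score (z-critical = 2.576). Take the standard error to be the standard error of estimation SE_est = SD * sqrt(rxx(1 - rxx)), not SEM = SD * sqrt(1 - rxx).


True score estimate = 0.77*70 + 0.23*65.8 = 69.034
SE_est = SD * sqrt(rxx * (1 - rxx)) = 12.38 * sqrt(0.77 * 0.23) = 12.38 * sqrt(0.1771) = 5.209906
CI = T_est +/- z * SE_est, so width = 2 * z * SE_est = 2 * 2.576 * 5.209906
Width = 26.8414

26.8414


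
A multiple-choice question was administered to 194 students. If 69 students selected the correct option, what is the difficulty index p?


Item difficulty p = number correct / total examinees
p = 69 / 194
p = 0.3557

0.3557


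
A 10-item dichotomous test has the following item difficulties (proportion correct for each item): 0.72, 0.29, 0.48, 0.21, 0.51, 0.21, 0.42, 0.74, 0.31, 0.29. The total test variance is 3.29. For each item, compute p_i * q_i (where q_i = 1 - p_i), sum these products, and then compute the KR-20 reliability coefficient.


For each item, compute p_i * q_i:
  Item 1: 0.72 * 0.28 = 0.2016
  Item 2: 0.29 * 0.71 = 0.2059
  Item 3: 0.48 * 0.52 = 0.2496
  Item 4: 0.21 * 0.79 = 0.1659
  Item 5: 0.51 * 0.49 = 0.2499
  Item 6: 0.21 * 0.79 = 0.1659
  Item 7: 0.42 * 0.58 = 0.2436
  Item 8: 0.74 * 0.26 = 0.1924
  Item 9: 0.31 * 0.69 = 0.2139
  Item 10: 0.29 * 0.71 = 0.2059
Sum(p_i * q_i) = 0.2016 + 0.2059 + 0.2496 + 0.1659 + 0.2499 + 0.1659 + 0.2436 + 0.1924 + 0.2139 + 0.2059 = 2.0946
KR-20 = (k/(k-1)) * (1 - Sum(p_i*q_i) / Var_total)
= (10/9) * (1 - 2.0946/3.29)
= 1.1111 * 0.3633
KR-20 = 0.4037

0.4037


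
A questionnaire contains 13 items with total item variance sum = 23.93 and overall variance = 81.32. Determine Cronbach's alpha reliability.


alpha = (k/(k-1)) * (1 - sum(si^2)/s_total^2)
= (13/12) * (1 - 23.93/81.32)
alpha = 0.7645

0.7645


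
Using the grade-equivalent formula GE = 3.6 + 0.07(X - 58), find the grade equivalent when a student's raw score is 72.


raw - median = 72 - 58 = 14
slope * diff = 0.07 * 14 = 0.98
GE = 3.6 + 0.98
GE = 4.58

4.58


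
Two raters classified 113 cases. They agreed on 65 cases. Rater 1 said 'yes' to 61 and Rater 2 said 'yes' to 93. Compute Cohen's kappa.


P_o = 65/113 = 0.575221
P_e = (61*93 + 52*20) / 12769 = 0.525726
kappa = (P_o - P_e) / (1 - P_e)
kappa = (0.575221 - 0.525726) / (1 - 0.525726)
kappa = 0.1044

0.1044


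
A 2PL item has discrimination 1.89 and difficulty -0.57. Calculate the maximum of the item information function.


For 2PL, max info at theta = b = -0.57
I_max = a^2 / 4 = 1.89^2 / 4
= 3.5721 / 4
I_max = 0.893

0.893


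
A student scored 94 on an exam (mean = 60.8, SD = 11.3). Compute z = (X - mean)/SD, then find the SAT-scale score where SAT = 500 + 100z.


z = (X - mean) / SD = (94 - 60.8) / 11.3
z = 33.2 / 11.3
z = 2.9381
SAT-scale = SAT = 500 + 100z
Carry z at full precision (z = 33.2 / 11.3) into the conversion:
SAT-scale = 500 + 100 * (33.2 / 11.3) = 500 + 3320 / 11.3
SAT-scale = 500 + 293.8053
SAT-scale = 793.8053

793.8053


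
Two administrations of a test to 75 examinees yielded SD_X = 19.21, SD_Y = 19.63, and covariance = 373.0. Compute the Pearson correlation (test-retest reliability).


r = cov(X,Y) / (SD_X * SD_Y)
r = 373.0 / (19.21 * 19.63)
r = 373.0 / 377.0923
r = 0.9891

0.9891


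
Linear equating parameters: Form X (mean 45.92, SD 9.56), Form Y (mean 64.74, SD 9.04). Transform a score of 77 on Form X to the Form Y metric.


slope = SD_Y / SD_X = 9.04 / 9.56 ~ 0.9456
intercept = mean_Y - slope * mean_X = 64.74 - (9.04 / 9.56) * 45.92 ~ 21.3177
Y = slope * X + intercept. To avoid rounding drift from the rounded slope/intercept, evaluate the equivalent form Y = mean_Y + SD_Y * (X - mean_X) / SD_X at full precision:
Y = 64.74 + 9.04 * (77 - 45.92) / 9.56
Y = 64.74 + 9.04 * 31.08 / 9.56
Y = 64.74 + 280.9632 / 9.56
Y = 64.74 + 29.3895
Y = 94.1295

94.1295


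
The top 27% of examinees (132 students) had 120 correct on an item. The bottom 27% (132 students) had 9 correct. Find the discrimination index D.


p_upper = 120/132 = 0.9091
p_lower = 9/132 = 0.0682
D = 0.9091 - 0.0682 = 0.8409

0.8409


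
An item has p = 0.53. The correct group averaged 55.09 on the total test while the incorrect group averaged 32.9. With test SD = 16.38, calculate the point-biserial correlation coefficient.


q = 1 - p = 0.47
rpb = ((M1 - M0) / SD) * sqrt(p * q)
rpb = ((55.09 - 32.9) / 16.38) * sqrt(0.53 * 0.47)
rpb = 0.6761

0.6761


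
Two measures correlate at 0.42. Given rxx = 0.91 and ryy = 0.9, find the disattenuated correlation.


r_corrected = rxy / sqrt(rxx * ryy)
= 0.42 / sqrt(0.91 * 0.9)
= 0.42 / sqrt(0.819)
= 0.42 / 0.904986
r_corrected = 0.4641

0.4641


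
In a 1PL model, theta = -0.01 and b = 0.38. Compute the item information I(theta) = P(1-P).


P = 1/(1+exp(-(-0.01-0.38))) = 0.4037
I = P*(1-P) = 0.4037 * 0.5963
I = 0.2407

0.2407


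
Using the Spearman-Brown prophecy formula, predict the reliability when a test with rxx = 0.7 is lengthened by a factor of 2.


r_new = (n * rxx) / (1 + (n-1) * rxx)
r_new = (2 * 0.7) / (1 + 1 * 0.7)
r_new = 1.4 / 1.7
r_new = 0.8235

0.8235


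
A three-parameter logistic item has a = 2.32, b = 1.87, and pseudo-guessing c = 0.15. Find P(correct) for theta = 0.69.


logit = 2.32*(0.69 - 1.87) = -2.7376
P* = 1/(1 + exp(--2.7376)) = 0.0608
P = 0.15 + (1 - 0.15) * 0.0608
P = 0.2017

0.2017


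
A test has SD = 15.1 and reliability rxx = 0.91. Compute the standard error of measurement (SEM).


SEM = SD * sqrt(1 - rxx)
SEM = 15.1 * sqrt(1 - 0.91)
SEM = 15.1 * sqrt(0.09) = 15.1 * 0.3
SEM = 4.53

4.53


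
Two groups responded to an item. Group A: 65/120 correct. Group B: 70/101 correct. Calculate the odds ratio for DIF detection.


Odds_A = 65/55 = 1.1818
Odds_B = 70/31 = 2.2581
OR = Odds_A / Odds_B = 1.1818 / 2.2581
Exactly, OR = (65 * 31) / (55 * 70) = 2015 / 3850
OR = 0.5234

0.5234


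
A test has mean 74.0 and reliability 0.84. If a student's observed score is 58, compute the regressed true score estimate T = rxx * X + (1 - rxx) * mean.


T_est = rxx * X + (1 - rxx) * mean
T_est = 0.84 * 58 + 0.16 * 74.0
T_est = 48.72 + 11.84
T_est = 60.56

60.56


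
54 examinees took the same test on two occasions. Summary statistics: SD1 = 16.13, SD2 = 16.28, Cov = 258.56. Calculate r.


r = cov(X,Y) / (SD_X * SD_Y)
r = 258.56 / (16.13 * 16.28)
r = 258.56 / 262.5964
r = 0.9846

0.9846


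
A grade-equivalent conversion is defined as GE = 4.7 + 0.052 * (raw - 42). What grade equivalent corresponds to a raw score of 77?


raw - median = 77 - 42 = 35
slope * diff = 0.052 * 35 = 1.82
GE = 4.7 + 1.82
GE = 6.52

6.52


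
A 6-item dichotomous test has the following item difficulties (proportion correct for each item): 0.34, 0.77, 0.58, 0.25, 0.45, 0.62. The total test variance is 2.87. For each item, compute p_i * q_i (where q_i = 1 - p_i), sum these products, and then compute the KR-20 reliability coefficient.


For each item, compute p_i * q_i:
  Item 1: 0.34 * 0.66 = 0.2244
  Item 2: 0.77 * 0.23 = 0.1771
  Item 3: 0.58 * 0.42 = 0.2436
  Item 4: 0.25 * 0.75 = 0.1875
  Item 5: 0.45 * 0.55 = 0.2475
  Item 6: 0.62 * 0.38 = 0.2356
Sum(p_i * q_i) = 0.2244 + 0.1771 + 0.2436 + 0.1875 + 0.2475 + 0.2356 = 1.3157
KR-20 = (k/(k-1)) * (1 - Sum(p_i*q_i) / Var_total)
= (6/5) * (1 - 1.3157/2.87)
= 1.2 * 0.5416
KR-20 = 0.6499

0.6499


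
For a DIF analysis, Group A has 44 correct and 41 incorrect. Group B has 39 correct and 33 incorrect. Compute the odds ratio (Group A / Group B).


Odds_A = 44/41 = 1.0732
Odds_B = 39/33 = 1.1818
OR = Odds_A / Odds_B = 1.0732 / 1.1818
Exactly, OR = (44 * 33) / (41 * 39) = 1452 / 1599
OR = 0.9081

0.9081


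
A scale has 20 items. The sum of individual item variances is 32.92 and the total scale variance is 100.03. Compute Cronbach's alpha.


alpha = (k/(k-1)) * (1 - sum(si^2)/s_total^2)
= (20/19) * (1 - 32.92/100.03)
alpha = 0.7062

0.7062


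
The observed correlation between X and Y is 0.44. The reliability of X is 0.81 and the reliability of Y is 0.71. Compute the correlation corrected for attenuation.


r_corrected = rxy / sqrt(rxx * ryy)
= 0.44 / sqrt(0.81 * 0.71)
= 0.44 / sqrt(0.5751)
= 0.44 / 0.758353
r_corrected = 0.5802

0.5802


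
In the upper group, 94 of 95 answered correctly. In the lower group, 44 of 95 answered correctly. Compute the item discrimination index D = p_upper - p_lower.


p_upper = 94/95 = 0.9895
p_lower = 44/95 = 0.4632
D = 0.9895 - 0.4632 = 0.5263

0.5263


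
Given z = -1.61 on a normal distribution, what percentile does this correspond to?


CDF(z) = 0.5 * (1 + erf(z/sqrt(2)))
erf(-1.1384) = -0.8926
CDF = 0.0537
Percentile rank = 0.0537 * 100 = 5.37

5.37


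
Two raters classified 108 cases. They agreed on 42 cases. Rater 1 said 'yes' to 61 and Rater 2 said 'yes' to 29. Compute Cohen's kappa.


P_o = 42/108 = 0.388889
P_e = (61*29 + 47*79) / 11664 = 0.469993
kappa = (P_o - P_e) / (1 - P_e)
kappa = (0.388889 - 0.469993) / (1 - 0.469993)
kappa = -0.153

-0.153


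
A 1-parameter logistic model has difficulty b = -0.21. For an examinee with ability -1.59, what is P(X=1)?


theta - b = -1.59 - -0.21 = -1.38
exp(-(theta - b)) = exp(1.38) = 3.9749
P = 1 / (1 + 3.9749)
P = 0.201

0.201


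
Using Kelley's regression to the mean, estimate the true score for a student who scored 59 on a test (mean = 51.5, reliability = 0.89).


T_est = rxx * X + (1 - rxx) * mean
T_est = 0.89 * 59 + 0.11 * 51.5
T_est = 52.51 + 5.665
T_est = 58.175

58.175


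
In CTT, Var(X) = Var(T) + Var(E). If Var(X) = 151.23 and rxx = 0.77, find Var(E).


var_true = rxx * var_obs = 0.77 * 151.23 = 116.4471
var_error = var_obs - var_true
var_error = 151.23 - 116.4471
var_error = 34.7829

34.7829


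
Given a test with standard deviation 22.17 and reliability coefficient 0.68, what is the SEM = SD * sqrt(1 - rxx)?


SEM = SD * sqrt(1 - rxx)
SEM = 22.17 * sqrt(1 - 0.68)
SEM = 22.17 * sqrt(0.32) = 22.17 * 0.565685
SEM = 12.5412

12.5412


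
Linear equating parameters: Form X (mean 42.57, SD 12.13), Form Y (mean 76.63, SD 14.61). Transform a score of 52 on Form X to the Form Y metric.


slope = SD_Y / SD_X = 14.61 / 12.13 ~ 1.2045
intercept = mean_Y - slope * mean_X = 76.63 - (14.61 / 12.13) * 42.57 ~ 25.3565
Y = slope * X + intercept. To avoid rounding drift from the rounded slope/intercept, evaluate the equivalent form Y = mean_Y + SD_Y * (X - mean_X) / SD_X at full precision:
Y = 76.63 + 14.61 * (52 - 42.57) / 12.13
Y = 76.63 + 14.61 * 9.43 / 12.13
Y = 76.63 + 137.7723 / 12.13
Y = 76.63 + 11.358
Y = 87.988

87.988


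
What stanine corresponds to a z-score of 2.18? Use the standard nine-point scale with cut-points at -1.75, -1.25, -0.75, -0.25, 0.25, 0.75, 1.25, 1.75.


Stanine boundaries: [-1.75, -1.25, -0.75, -0.25, 0.25, 0.75, 1.25, 1.75]
z = 2.18
Check each boundary:
  z >= -1.75 -> could be stanine 2
  z >= -1.25 -> could be stanine 3
  z >= -0.75 -> could be stanine 4
  z >= -0.25 -> could be stanine 5
  z >= 0.25 -> could be stanine 6
  z >= 0.75 -> could be stanine 7
  z >= 1.25 -> could be stanine 8
  z >= 1.75 -> could be stanine 9
Highest qualifying boundary gives stanine = 9

9


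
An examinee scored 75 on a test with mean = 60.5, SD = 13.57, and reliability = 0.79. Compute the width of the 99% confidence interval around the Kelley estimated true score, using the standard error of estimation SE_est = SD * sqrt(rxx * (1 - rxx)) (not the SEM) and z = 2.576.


True score estimate = 0.79*75 + 0.21*60.5 = 71.955
SE_est = SD * sqrt(rxx * (1 - rxx)) = 13.57 * sqrt(0.79 * 0.21) = 13.57 * sqrt(0.1659) = 5.527173
CI = T_est +/- z * SE_est, so width = 2 * z * SE_est = 2 * 2.576 * 5.527173
Width = 28.476

28.476


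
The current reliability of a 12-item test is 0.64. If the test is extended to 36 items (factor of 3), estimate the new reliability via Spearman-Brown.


r_new = (n * rxx) / (1 + (n-1) * rxx)
r_new = (3 * 0.64) / (1 + 2 * 0.64)
r_new = 1.92 / 2.28
r_new = 0.8421

0.8421


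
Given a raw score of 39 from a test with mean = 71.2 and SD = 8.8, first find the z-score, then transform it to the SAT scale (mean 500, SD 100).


z = (X - mean) / SD = (39 - 71.2) / 8.8
z = -32.2 / 8.8
z = -3.6591
SAT-scale = SAT = 500 + 100z
Carry z at full precision (z = -32.2 / 8.8) into the conversion:
SAT-scale = 500 + 100 * (-32.2 / 8.8) = 500 + -3220 / 8.8
SAT-scale = 500 + -365.9091
SAT-scale = 134.0909

134.0909


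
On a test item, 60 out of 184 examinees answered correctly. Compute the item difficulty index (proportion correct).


Item difficulty p = number correct / total examinees
p = 60 / 184
p = 0.3261

0.3261


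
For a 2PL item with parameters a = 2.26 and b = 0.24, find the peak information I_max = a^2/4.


For 2PL, max info at theta = b = 0.24
I_max = a^2 / 4 = 2.26^2 / 4
= 5.1076 / 4
I_max = 1.2769

1.2769


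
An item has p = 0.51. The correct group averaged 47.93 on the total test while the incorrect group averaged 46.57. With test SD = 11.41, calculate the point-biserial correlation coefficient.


q = 1 - p = 0.49
rpb = ((M1 - M0) / SD) * sqrt(p * q)
rpb = ((47.93 - 46.57) / 11.41) * sqrt(0.51 * 0.49)
rpb = 0.0596

0.0596


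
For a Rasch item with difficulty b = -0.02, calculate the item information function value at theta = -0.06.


P = 1/(1+exp(-(-0.06--0.02))) = 0.49
I = P*(1-P) = 0.49 * 0.51
I = 0.2499

0.2499


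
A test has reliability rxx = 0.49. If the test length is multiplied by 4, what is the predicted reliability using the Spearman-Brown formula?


r_new = (n * rxx) / (1 + (n-1) * rxx)
r_new = (4 * 0.49) / (1 + 3 * 0.49)
r_new = 1.96 / 2.47
r_new = 0.7935

0.7935


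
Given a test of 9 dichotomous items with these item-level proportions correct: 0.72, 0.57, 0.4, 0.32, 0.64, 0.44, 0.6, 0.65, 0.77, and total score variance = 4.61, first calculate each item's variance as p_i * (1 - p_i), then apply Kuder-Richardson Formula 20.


For each item, compute p_i * q_i:
  Item 1: 0.72 * 0.28 = 0.2016
  Item 2: 0.57 * 0.43 = 0.2451
  Item 3: 0.4 * 0.6 = 0.24
  Item 4: 0.32 * 0.68 = 0.2176
  Item 5: 0.64 * 0.36 = 0.2304
  Item 6: 0.44 * 0.56 = 0.2464
  Item 7: 0.6 * 0.4 = 0.24
  Item 8: 0.65 * 0.35 = 0.2275
  Item 9: 0.77 * 0.23 = 0.1771
Sum(p_i * q_i) = 0.2016 + 0.2451 + 0.24 + 0.2176 + 0.2304 + 0.2464 + 0.24 + 0.2275 + 0.1771 = 2.0257
KR-20 = (k/(k-1)) * (1 - Sum(p_i*q_i) / Var_total)
= (9/8) * (1 - 2.0257/4.61)
= 1.125 * 0.5606
KR-20 = 0.6307

0.6307


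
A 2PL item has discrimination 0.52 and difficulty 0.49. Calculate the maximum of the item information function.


For 2PL, max info at theta = b = 0.49
I_max = a^2 / 4 = 0.52^2 / 4
= 0.2704 / 4
I_max = 0.0676

0.0676


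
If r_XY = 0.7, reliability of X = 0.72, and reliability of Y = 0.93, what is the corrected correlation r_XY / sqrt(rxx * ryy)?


r_corrected = rxy / sqrt(rxx * ryy)
= 0.7 / sqrt(0.72 * 0.93)
= 0.7 / sqrt(0.6696)
= 0.7 / 0.818291
r_corrected = 0.8554

0.8554


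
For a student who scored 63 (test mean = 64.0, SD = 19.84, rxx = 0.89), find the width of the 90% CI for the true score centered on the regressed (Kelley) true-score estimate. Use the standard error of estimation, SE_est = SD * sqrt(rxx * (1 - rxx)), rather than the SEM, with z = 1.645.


True score estimate = 0.89*63 + 0.11*64.0 = 63.11
SE_est = SD * sqrt(rxx * (1 - rxx)) = 19.84 * sqrt(0.89 * 0.11) = 19.84 * sqrt(0.0979) = 6.207733
CI = T_est +/- z * SE_est, so width = 2 * z * SE_est = 2 * 1.645 * 6.207733
Width = 20.4234

20.4234


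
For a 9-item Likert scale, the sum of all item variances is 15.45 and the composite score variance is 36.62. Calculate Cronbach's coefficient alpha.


alpha = (k/(k-1)) * (1 - sum(si^2)/s_total^2)
= (9/8) * (1 - 15.45/36.62)
alpha = 0.6504

0.6504


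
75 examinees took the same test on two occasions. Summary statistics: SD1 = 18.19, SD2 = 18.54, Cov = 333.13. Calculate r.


r = cov(X,Y) / (SD_X * SD_Y)
r = 333.13 / (18.19 * 18.54)
r = 333.13 / 337.2426
r = 0.9878

0.9878


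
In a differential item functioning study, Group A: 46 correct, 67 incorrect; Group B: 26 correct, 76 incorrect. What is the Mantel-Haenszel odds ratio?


Odds_A = 46/67 = 0.6866
Odds_B = 26/76 = 0.3421
OR = Odds_A / Odds_B = 0.6866 / 0.3421
Exactly, OR = (46 * 76) / (67 * 26) = 3496 / 1742
OR = 2.0069

2.0069


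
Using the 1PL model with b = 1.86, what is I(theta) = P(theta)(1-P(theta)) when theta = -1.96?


P = 1/(1+exp(-(-1.96-1.86))) = 0.0215
I = P*(1-P) = 0.0215 * 0.9785
I = 0.021

0.021
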